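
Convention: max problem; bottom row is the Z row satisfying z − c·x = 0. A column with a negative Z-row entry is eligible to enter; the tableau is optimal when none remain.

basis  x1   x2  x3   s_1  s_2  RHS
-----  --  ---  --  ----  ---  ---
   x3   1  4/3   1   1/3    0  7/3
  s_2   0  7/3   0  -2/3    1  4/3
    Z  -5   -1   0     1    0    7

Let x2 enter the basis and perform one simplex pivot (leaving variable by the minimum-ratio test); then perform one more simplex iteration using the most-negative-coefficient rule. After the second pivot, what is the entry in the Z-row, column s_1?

30/7

Ratio test on column x2 — row 1: (7/3)/(4/3) = 7/4; row 2: (4/3)/(7/3) = 4/7. Minimum is 4/7 at row 2 (s_2 leaves); pivot element 7/3.
Divide row 2 by 7/3; eliminate column x2 from the other rows.
Second iteration: most negative Z-row entry is -5 in column x1, so x1 enters.
Ratio test on column x1 — row 1: (11/7)/1 = 11/7; row 2: entry 0 ≤ 0. Minimum is 11/7 at row 1 (x3 leaves); pivot element 1.
Divide row 1 by 1; eliminate column x1 from the other rows.
After both pivots, the entry at the Z-row, column s_1 is 30/7.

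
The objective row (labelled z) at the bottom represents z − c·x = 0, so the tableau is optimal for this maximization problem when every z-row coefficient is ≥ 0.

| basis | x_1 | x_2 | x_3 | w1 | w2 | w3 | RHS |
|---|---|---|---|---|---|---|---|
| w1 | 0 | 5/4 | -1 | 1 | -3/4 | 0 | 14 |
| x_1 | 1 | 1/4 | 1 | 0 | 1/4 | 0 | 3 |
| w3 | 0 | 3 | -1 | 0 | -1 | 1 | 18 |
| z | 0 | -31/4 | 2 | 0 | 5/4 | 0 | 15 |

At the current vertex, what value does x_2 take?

0

x_2 is not in the basis, so in the current basic feasible solution x_2 = 0.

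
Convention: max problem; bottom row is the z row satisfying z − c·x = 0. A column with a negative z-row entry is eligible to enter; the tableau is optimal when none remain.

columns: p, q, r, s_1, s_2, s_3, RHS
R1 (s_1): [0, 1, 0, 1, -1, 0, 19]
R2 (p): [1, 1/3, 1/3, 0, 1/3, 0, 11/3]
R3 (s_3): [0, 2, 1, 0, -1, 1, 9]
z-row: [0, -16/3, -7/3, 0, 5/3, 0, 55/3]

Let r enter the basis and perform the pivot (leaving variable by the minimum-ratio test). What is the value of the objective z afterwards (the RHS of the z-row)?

Ratio test on column r — row 1: entry 0 ≤ 0; row 2: (11/3)/(1/3) = 11; row 3: 9/1 = 9. Minimum is 9 at row 3 (s_3 leaves); pivot element 1.
Pivot on row 3; the z-row RHS becomes 55/3 − (-7/3)·9 = 118/3.

118/3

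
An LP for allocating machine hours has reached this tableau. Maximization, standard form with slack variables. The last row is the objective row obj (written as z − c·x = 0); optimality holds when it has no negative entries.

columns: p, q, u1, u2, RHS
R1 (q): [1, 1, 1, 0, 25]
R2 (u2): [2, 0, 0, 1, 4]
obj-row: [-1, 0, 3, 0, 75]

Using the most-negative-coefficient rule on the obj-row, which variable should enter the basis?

p

Negative obj-row entries: p: -1.
The most negative is -1 in column p, so p enters.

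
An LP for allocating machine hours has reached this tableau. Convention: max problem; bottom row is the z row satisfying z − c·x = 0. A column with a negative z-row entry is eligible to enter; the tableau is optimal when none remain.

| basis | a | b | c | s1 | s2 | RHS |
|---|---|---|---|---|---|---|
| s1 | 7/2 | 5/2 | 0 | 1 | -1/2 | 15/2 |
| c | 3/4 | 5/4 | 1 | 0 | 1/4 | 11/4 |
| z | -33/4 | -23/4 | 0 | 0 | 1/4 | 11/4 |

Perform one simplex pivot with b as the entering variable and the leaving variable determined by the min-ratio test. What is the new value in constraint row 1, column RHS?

Ratio test on column b — row 1: (15/2)/(5/2) = 3; row 2: (11/4)/(5/4) = 11/5. Minimum is 11/5 at row 2 (c leaves); pivot element 5/4.
Divide row 2 by 5/4; eliminate column b from the other rows.
Row 1 update in column RHS: 15/2 − (5/2)·(11/5) = 2.

2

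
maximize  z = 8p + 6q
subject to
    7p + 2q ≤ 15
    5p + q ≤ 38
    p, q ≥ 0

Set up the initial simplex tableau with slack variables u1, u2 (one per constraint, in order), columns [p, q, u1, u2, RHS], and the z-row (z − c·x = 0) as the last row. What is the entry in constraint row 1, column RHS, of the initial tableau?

The RHS of constraint 1 is b_1 = 15.

15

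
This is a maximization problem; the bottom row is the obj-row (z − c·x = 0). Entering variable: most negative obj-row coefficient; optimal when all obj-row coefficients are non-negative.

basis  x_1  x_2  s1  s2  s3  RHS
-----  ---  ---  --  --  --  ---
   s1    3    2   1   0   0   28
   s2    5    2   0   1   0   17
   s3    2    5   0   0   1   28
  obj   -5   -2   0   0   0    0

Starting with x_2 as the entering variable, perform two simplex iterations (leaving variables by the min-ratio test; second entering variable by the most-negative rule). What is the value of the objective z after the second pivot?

Ratio test on column x_2 — row 1: 28/2 = 14; row 2: 17/2 = 17/2; row 3: 28/5 = 28/5. Minimum is 28/5 at row 3 (s3 leaves); pivot element 5.
Pivot on row 3; the obj-row RHS becomes 0 − (-2)·(28/5) = 56/5.
Next entering variable (most negative obj-row entry -21/5): x_1.
Ratio test on column x_1 — row 1: (84/5)/(11/5) = 84/11; row 2: (29/5)/(21/5) = 29/21; row 3: (28/5)/(2/5) = 14. Minimum is 29/21 at row 2 (s2 leaves); pivot element 21/5.
After the second pivot the obj-row RHS is 56/5 − (-21/5)·(29/21) = 17.

17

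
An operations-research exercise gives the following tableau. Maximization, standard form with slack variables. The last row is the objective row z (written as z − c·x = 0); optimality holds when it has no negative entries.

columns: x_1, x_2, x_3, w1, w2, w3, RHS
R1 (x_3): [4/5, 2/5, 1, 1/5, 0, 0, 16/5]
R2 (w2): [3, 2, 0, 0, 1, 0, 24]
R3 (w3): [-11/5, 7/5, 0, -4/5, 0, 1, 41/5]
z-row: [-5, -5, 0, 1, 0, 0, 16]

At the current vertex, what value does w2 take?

w2 is basic (row 2); its value is the RHS of that row, 24.

24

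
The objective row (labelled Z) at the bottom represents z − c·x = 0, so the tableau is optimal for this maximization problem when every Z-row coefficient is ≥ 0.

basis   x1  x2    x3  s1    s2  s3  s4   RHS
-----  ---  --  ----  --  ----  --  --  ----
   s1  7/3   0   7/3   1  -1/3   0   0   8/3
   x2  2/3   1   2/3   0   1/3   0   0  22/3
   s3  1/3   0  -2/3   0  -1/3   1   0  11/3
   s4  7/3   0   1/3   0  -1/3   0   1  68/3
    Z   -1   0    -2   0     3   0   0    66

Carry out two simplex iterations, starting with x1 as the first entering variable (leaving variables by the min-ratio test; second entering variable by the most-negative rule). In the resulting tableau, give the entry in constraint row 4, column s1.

-1/7

Ratio test on column x1 — row 1: (8/3)/(7/3) = 8/7; row 2: (22/3)/(2/3) = 11; row 3: (11/3)/(1/3) = 11; row 4: (68/3)/(7/3) = 68/7. Minimum is 8/7 at row 1 (s1 leaves); pivot element 7/3.
Divide row 1 by 7/3; eliminate column x1 from the other rows.
Second iteration: most negative Z-row entry is -1 in column x3, so x3 enters.
Ratio test on column x3 — row 1: (8/7)/1 = 8/7; row 2: entry 0 ≤ 0; row 3: entry -1 ≤ 0; row 4: entry -2 ≤ 0. Minimum is 8/7 at row 1 (x1 leaves); pivot element 1.
Divide row 1 by 1; eliminate column x3 from the other rows.
After both pivots, the entry at constraint row 4, column s1 is -1/7.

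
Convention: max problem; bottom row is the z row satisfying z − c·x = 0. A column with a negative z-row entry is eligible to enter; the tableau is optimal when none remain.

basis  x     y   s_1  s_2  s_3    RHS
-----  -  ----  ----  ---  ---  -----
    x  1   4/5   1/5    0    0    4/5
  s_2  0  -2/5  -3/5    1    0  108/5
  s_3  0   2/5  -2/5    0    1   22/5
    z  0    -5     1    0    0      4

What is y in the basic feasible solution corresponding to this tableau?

y is not in the basis, so in the current basic feasible solution y = 0.

0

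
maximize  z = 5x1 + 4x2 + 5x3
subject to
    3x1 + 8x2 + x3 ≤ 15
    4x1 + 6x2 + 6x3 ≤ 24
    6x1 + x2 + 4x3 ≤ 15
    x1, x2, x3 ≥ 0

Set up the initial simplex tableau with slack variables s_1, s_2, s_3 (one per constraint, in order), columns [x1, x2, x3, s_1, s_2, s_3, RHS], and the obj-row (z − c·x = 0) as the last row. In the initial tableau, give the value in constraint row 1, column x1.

3

Constraint 1 has coefficient 3 on x1.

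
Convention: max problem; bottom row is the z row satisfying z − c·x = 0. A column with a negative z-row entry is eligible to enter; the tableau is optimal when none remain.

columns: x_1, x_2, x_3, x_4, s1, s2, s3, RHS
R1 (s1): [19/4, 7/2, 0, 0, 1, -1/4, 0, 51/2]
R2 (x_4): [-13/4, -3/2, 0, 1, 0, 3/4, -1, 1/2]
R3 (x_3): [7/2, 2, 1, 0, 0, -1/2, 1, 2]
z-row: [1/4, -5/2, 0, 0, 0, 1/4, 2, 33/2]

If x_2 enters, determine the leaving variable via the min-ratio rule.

x_3

Column x_2 entries and ratios — s1: (51/2)/(7/2) = 51/7; x_4: -3/2 ≤ 0, skip; x_3: 2/2 = 1.
Smallest ratio is 1 in the row of x_3, so x_3 leaves.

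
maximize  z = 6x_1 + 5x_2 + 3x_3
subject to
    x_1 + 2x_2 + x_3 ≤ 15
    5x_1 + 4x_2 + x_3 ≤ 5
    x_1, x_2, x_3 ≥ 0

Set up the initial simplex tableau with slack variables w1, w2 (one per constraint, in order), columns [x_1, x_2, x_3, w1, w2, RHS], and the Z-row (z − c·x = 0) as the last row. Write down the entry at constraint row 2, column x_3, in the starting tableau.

1

Constraint 2 has coefficient 1 on x_3.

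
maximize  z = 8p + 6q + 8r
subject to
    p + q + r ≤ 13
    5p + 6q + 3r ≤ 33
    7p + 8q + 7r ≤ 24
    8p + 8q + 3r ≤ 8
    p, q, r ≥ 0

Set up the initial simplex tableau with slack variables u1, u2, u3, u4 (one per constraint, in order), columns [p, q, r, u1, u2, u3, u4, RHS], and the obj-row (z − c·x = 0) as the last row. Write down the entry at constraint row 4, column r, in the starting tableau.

Constraint 4 has coefficient 3 on r.

3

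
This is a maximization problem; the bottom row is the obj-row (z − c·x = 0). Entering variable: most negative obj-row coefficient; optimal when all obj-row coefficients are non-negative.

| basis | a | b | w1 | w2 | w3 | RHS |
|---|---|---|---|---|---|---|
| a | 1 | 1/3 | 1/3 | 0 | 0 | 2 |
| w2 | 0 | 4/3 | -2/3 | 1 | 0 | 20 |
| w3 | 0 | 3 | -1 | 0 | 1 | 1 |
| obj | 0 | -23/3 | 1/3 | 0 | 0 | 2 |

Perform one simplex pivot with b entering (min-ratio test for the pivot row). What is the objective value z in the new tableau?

41/9

Ratio test on column b — row 1: 2/(1/3) = 6; row 2: 20/(4/3) = 15; row 3: 1/3 = 1/3. Minimum is 1/3 at row 3 (w3 leaves); pivot element 3.
Pivot on row 3; the obj-row RHS becomes 2 − (-23/3)·(1/3) = 41/9.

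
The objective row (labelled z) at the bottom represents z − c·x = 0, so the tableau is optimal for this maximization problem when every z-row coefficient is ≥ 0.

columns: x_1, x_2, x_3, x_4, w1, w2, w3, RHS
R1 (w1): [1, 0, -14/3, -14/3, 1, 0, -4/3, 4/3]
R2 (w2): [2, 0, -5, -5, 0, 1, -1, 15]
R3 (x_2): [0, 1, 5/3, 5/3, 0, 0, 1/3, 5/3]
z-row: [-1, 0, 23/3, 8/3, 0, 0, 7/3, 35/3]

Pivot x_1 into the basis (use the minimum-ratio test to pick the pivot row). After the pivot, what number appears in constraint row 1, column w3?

Ratio test on column x_1 — row 1: (4/3)/1 = 4/3; row 2: 15/2 = 15/2; row 3: entry 0 ≤ 0. Minimum is 4/3 at row 1 (w1 leaves); pivot element 1.
Divide row 1 by 1; eliminate column x_1 from the other rows.
In the new row 1, the w3 entry is the old entry divided by the pivot: (-4/3)/1 = -4/3.

-4/3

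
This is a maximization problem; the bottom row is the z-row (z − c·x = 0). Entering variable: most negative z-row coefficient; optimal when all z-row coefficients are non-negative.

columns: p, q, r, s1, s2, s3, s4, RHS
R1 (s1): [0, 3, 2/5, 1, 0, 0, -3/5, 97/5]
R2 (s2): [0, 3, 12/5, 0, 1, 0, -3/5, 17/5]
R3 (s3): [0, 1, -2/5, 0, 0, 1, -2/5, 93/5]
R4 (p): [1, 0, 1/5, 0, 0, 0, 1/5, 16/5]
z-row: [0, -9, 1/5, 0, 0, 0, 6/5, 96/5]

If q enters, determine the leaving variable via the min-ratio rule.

s2

Column q entries and ratios — s1: (97/5)/3 = 97/15; s2: (17/5)/3 = 17/15; s3: (93/5)/1 = 93/5; p: 0 ≤ 0, skip.
Smallest ratio is 17/15 in the row of s2, so s2 leaves.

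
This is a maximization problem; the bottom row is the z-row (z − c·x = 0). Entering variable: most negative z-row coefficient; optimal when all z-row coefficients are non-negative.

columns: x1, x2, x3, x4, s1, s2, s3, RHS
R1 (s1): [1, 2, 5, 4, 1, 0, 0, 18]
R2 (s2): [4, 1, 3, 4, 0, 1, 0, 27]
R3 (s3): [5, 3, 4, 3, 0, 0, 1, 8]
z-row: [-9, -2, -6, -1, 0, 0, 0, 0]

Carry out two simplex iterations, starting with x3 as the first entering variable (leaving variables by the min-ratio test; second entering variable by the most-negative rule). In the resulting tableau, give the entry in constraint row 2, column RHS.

Ratio test on column x3 — row 1: 18/5 = 18/5; row 2: 27/3 = 9; row 3: 8/4 = 2. Minimum is 2 at row 3 (s3 leaves); pivot element 4.
Divide row 3 by 4; eliminate column x3 from the other rows.
Second iteration: most negative z-row entry is -3/2 in column x1, so x1 enters.
Ratio test on column x1 — row 1: entry -21/4 ≤ 0; row 2: 21/(1/4) = 84; row 3: 2/(5/4) = 8/5. Minimum is 8/5 at row 3 (x3 leaves); pivot element 5/4.
Divide row 3 by 5/4; eliminate column x1 from the other rows.
After both pivots, the entry at constraint row 2, column RHS is 103/5.

103/5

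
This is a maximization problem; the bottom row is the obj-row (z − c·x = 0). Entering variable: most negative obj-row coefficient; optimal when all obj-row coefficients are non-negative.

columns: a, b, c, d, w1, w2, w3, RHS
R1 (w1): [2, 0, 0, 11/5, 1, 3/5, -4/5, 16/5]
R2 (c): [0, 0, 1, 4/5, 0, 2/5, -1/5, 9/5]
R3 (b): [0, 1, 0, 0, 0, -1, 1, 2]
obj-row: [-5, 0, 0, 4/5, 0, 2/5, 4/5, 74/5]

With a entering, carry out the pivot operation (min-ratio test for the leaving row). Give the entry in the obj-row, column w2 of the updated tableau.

Ratio test on column a — row 1: (16/5)/2 = 8/5; row 2: entry 0 ≤ 0; row 3: entry 0 ≤ 0. Minimum is 8/5 at row 1 (w1 leaves); pivot element 2.
Divide row 1 by 2; eliminate column a from the other rows.
obj-row update in column w2: 2/5 − (-5)·(3/10) = 19/10.

19/10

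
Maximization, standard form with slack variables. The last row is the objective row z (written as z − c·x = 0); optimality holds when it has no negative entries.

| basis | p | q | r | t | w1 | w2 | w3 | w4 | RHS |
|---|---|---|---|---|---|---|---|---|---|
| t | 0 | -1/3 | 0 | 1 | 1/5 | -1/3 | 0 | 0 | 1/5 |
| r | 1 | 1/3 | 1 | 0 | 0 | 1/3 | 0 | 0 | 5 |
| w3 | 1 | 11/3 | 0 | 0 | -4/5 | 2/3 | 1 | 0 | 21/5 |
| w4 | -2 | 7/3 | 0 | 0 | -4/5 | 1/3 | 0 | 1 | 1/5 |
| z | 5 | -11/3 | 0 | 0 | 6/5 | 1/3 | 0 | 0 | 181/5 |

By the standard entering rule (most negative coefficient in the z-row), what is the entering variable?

Negative z-row entries: q: -11/3.
The most negative is -11/3 in column q, so q enters.

q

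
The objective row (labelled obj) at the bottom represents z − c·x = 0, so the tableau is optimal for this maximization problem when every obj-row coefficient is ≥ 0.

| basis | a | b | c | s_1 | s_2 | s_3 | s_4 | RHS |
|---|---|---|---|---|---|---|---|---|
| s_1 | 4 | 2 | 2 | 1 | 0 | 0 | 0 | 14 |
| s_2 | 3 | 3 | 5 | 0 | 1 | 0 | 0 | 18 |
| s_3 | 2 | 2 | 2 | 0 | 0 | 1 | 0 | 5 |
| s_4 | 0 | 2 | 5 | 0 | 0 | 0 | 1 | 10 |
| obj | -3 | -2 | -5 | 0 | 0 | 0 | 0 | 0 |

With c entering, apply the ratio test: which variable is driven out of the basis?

s_4

Column c entries and ratios — s_1: 14/2 = 7; s_2: 18/5 = 18/5; s_3: 5/2 = 5/2; s_4: 10/5 = 2.
Smallest ratio is 2 in the row of s_4, so s_4 leaves.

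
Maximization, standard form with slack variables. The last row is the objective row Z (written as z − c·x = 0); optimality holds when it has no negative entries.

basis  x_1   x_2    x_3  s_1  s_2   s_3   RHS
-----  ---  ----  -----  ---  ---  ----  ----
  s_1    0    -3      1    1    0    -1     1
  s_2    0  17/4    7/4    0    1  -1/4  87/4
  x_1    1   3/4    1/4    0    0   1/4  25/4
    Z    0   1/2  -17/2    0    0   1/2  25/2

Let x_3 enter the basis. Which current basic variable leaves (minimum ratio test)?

Column x_3 entries and ratios — s_1: 1/1 = 1; s_2: (87/4)/(7/4) = 87/7; x_1: (25/4)/(1/4) = 25.
Smallest ratio is 1 in the row of s_1, so s_1 leaves.

s_1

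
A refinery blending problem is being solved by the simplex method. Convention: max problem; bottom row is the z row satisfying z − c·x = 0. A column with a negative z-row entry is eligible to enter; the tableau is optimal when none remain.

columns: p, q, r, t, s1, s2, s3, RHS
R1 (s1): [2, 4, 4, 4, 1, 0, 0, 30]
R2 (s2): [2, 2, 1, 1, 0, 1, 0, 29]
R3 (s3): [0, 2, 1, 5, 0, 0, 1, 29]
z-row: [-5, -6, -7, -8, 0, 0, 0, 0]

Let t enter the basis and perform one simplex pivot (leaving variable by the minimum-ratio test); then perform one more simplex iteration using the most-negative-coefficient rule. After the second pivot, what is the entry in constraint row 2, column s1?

Ratio test on column t — row 1: 30/4 = 15/2; row 2: 29/1 = 29; row 3: 29/5 = 29/5. Minimum is 29/5 at row 3 (s3 leaves); pivot element 5.
Divide row 3 by 5; eliminate column t from the other rows.
Second iteration: most negative z-row entry is -27/5 in column r, so r enters.
Ratio test on column r — row 1: (34/5)/(16/5) = 17/8; row 2: (116/5)/(4/5) = 29; row 3: (29/5)/(1/5) = 29. Minimum is 17/8 at row 1 (s1 leaves); pivot element 16/5.
Divide row 1 by 16/5; eliminate column r from the other rows.
After both pivots, the entry at constraint row 2, column s1 is -1/4.

-1/4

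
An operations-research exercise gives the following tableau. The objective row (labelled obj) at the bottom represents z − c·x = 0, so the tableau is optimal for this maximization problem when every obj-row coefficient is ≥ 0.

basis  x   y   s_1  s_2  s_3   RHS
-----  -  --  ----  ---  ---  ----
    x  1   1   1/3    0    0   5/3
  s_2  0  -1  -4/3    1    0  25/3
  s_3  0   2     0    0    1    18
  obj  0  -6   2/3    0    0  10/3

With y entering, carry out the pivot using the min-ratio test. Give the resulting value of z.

40/3

Ratio test on column y — row 1: (5/3)/1 = 5/3; row 2: entry -1 ≤ 0; row 3: 18/2 = 9. Minimum is 5/3 at row 1 (x leaves); pivot element 1.
Pivot on row 1; the obj-row RHS becomes 10/3 − (-6)·(5/3) = 40/3.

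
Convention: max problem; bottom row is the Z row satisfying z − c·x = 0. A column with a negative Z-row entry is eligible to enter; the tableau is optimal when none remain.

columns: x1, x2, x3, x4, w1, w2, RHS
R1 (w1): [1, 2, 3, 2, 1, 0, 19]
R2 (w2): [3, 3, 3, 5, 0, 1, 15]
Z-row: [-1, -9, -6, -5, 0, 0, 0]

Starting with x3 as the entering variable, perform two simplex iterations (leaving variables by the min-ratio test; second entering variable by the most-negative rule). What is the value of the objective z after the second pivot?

Ratio test on column x3 — row 1: 19/3 = 19/3; row 2: 15/3 = 5. Minimum is 5 at row 2 (w2 leaves); pivot element 3.
Pivot on row 2; the Z-row RHS becomes 0 − (-6)·5 = 30.
Next entering variable (most negative Z-row entry -3): x2.
Ratio test on column x2 — row 1: entry -1 ≤ 0; row 2: 5/1 = 5. Minimum is 5 at row 2 (x3 leaves); pivot element 1.
After the second pivot the Z-row RHS is 30 − (-3)·5 = 45.

45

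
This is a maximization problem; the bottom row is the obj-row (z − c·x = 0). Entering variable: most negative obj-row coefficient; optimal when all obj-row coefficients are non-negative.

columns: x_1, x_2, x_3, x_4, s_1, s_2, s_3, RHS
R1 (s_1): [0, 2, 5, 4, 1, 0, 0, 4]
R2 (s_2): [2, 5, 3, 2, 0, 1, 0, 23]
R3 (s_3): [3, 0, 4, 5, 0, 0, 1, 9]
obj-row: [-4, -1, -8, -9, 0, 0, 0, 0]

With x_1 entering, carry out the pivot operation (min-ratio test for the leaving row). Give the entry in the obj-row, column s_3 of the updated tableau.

Ratio test on column x_1 — row 1: entry 0 ≤ 0; row 2: 23/2 = 23/2; row 3: 9/3 = 3. Minimum is 3 at row 3 (s_3 leaves); pivot element 3.
Divide row 3 by 3; eliminate column x_1 from the other rows.
obj-row update in column s_3: 0 − (-4)·(1/3) = 4/3.

4/3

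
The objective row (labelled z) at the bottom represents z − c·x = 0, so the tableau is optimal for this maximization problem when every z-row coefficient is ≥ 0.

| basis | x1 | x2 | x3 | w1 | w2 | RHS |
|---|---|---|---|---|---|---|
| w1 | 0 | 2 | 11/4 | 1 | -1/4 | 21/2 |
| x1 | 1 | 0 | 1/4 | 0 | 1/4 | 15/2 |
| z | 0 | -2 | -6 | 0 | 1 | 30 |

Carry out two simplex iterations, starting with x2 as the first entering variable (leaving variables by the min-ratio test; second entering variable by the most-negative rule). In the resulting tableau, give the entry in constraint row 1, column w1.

Ratio test on column x2 — row 1: (21/2)/2 = 21/4; row 2: entry 0 ≤ 0. Minimum is 21/4 at row 1 (w1 leaves); pivot element 2.
Divide row 1 by 2; eliminate column x2 from the other rows.
Second iteration: most negative z-row entry is -13/4 in column x3, so x3 enters.
Ratio test on column x3 — row 1: (21/4)/(11/8) = 42/11; row 2: (15/2)/(1/4) = 30. Minimum is 42/11 at row 1 (x2 leaves); pivot element 11/8.
Divide row 1 by 11/8; eliminate column x3 from the other rows.
After both pivots, the entry at constraint row 1, column w1 is 4/11.

4/11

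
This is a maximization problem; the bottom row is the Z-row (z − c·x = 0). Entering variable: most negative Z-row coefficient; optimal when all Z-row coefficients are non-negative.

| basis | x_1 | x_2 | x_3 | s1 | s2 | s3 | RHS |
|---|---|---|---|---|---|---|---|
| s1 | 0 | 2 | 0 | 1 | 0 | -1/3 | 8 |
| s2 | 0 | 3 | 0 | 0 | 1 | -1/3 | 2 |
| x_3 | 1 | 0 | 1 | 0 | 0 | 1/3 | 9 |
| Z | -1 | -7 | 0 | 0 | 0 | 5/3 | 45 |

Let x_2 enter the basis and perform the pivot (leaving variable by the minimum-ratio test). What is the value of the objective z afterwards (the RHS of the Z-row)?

149/3

Ratio test on column x_2 — row 1: 8/2 = 4; row 2: 2/3 = 2/3; row 3: entry 0 ≤ 0. Minimum is 2/3 at row 2 (s2 leaves); pivot element 3.
Pivot on row 2; the Z-row RHS becomes 45 − (-7)·(2/3) = 149/3.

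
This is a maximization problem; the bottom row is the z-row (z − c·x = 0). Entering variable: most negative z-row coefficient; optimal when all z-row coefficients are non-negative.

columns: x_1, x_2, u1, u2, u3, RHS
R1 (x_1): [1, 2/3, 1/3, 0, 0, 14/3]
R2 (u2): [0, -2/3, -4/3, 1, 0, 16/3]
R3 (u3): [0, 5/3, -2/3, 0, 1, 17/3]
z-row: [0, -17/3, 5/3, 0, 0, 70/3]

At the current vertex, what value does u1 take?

u1 is not in the basis, so in the current basic feasible solution u1 = 0.

0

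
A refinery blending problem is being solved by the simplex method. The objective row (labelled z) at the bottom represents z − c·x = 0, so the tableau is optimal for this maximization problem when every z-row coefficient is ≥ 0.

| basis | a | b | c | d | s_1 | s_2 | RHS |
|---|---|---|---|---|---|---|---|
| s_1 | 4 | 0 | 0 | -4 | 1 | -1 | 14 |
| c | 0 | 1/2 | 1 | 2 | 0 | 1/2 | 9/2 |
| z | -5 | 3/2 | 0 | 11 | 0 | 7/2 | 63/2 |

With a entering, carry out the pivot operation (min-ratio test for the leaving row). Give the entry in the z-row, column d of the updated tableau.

Ratio test on column a — row 1: 14/4 = 7/2; row 2: entry 0 ≤ 0. Minimum is 7/2 at row 1 (s_1 leaves); pivot element 4.
Divide row 1 by 4; eliminate column a from the other rows.
z-row update in column d: 11 − (-5)·(-1) = 6.

6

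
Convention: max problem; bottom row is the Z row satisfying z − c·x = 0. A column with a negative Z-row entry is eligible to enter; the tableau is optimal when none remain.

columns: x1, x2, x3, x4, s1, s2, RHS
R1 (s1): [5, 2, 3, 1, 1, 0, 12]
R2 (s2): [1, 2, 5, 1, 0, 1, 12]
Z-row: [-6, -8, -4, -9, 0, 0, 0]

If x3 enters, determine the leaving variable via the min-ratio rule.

Column x3 entries and ratios — s1: 12/3 = 4; s2: 12/5 = 12/5.
Smallest ratio is 12/5 in the row of s2, so s2 leaves.

s2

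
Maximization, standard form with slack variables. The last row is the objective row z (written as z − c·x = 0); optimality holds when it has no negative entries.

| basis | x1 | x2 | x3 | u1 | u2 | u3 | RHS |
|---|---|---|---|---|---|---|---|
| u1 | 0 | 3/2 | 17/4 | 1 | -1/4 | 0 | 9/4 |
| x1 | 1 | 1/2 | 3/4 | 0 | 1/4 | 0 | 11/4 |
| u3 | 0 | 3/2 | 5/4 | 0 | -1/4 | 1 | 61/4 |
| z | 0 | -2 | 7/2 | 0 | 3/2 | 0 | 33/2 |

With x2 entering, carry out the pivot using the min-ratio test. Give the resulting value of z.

Ratio test on column x2 — row 1: (9/4)/(3/2) = 3/2; row 2: (11/4)/(1/2) = 11/2; row 3: (61/4)/(3/2) = 61/6. Minimum is 3/2 at row 1 (u1 leaves); pivot element 3/2.
Pivot on row 1; the z-row RHS becomes 33/2 − (-2)·(3/2) = 39/2.

39/2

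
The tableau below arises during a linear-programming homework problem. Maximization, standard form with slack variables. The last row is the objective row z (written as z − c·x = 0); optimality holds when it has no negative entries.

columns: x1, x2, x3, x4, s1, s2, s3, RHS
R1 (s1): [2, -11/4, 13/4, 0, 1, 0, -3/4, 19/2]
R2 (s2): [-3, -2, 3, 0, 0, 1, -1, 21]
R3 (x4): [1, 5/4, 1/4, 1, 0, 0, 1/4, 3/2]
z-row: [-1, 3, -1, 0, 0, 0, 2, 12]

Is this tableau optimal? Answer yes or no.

The z-row has a negative entry -1 in column x1, so it is not optimal.

no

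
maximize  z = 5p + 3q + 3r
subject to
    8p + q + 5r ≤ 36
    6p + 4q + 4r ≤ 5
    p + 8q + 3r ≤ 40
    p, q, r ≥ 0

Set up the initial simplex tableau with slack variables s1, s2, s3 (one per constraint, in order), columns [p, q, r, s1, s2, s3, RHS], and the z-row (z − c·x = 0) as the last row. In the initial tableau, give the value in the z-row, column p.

-5

The z-row carries the negated objective coefficients: the p entry is -5.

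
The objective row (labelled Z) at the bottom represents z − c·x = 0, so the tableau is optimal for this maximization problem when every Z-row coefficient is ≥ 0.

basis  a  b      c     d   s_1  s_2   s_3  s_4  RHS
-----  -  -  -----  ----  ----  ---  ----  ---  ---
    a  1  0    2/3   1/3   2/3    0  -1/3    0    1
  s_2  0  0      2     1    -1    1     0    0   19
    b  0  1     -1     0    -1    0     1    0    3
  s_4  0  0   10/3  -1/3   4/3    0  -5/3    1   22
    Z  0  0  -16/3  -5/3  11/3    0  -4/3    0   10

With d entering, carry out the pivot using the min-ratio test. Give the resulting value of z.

15

Ratio test on column d — row 1: 1/(1/3) = 3; row 2: 19/1 = 19; row 3: entry 0 ≤ 0; row 4: entry -1/3 ≤ 0. Minimum is 3 at row 1 (a leaves); pivot element 1/3.
Pivot on row 1; the Z-row RHS becomes 10 − (-5/3)·3 = 15.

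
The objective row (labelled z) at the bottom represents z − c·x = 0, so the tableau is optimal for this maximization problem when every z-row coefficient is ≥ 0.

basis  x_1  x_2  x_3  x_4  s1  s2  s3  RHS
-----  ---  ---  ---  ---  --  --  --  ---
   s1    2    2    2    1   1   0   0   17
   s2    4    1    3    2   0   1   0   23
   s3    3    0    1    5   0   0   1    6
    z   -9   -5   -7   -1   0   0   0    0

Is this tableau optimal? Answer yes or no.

no

The z-row has a negative entry -9 in column x_1, so it is not optimal.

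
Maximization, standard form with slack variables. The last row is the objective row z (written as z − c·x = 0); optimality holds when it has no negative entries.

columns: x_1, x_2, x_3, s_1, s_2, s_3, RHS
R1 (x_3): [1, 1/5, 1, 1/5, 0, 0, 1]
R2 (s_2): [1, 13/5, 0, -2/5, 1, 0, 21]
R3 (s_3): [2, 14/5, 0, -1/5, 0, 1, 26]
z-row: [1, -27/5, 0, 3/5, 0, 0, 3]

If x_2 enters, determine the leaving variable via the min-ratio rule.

Column x_2 entries and ratios — x_3: 1/(1/5) = 5; s_2: 21/(13/5) = 105/13; s_3: 26/(14/5) = 65/7.
Smallest ratio is 5 in the row of x_3, so x_3 leaves.

x_3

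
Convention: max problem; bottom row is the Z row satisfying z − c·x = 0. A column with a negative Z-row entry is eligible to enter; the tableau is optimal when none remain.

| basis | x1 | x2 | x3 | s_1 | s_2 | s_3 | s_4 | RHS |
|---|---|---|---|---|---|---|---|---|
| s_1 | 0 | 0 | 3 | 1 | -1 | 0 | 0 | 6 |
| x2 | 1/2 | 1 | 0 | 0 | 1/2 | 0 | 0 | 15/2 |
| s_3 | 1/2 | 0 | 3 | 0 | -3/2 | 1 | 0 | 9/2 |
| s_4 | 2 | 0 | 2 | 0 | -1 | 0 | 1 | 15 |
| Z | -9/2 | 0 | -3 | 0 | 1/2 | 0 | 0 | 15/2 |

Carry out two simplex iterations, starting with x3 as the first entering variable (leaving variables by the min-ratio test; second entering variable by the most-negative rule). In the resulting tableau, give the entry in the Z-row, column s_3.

-3/5

Ratio test on column x3 — row 1: 6/3 = 2; row 2: entry 0 ≤ 0; row 3: (9/2)/3 = 3/2; row 4: 15/2 = 15/2. Minimum is 3/2 at row 3 (s_3 leaves); pivot element 3.
Divide row 3 by 3; eliminate column x3 from the other rows.
Second iteration: most negative Z-row entry is -4 in column x1, so x1 enters.
Ratio test on column x1 — row 1: entry -1/2 ≤ 0; row 2: (15/2)/(1/2) = 15; row 3: (3/2)/(1/6) = 9; row 4: 12/(5/3) = 36/5. Minimum is 36/5 at row 4 (s_4 leaves); pivot element 5/3.
Divide row 4 by 5/3; eliminate column x1 from the other rows.
After both pivots, the entry at the Z-row, column s_3 is -3/5.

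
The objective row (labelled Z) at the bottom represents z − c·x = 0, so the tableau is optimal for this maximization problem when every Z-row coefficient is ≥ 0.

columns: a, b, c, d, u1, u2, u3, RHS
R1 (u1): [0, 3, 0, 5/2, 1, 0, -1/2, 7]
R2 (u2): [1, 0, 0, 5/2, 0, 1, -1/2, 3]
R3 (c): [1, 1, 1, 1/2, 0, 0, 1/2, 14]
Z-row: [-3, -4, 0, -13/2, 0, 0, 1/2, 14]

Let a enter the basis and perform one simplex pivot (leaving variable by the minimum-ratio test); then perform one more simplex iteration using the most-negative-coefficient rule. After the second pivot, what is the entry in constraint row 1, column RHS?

7/3

Ratio test on column a — row 1: entry 0 ≤ 0; row 2: 3/1 = 3; row 3: 14/1 = 14. Minimum is 3 at row 2 (u2 leaves); pivot element 1.
Divide row 2 by 1; eliminate column a from the other rows.
Second iteration: most negative Z-row entry is -4 in column b, so b enters.
Ratio test on column b — row 1: 7/3 = 7/3; row 2: entry 0 ≤ 0; row 3: 11/1 = 11. Minimum is 7/3 at row 1 (u1 leaves); pivot element 3.
Divide row 1 by 3; eliminate column b from the other rows.
After both pivots, the entry at constraint row 1, column RHS is 7/3.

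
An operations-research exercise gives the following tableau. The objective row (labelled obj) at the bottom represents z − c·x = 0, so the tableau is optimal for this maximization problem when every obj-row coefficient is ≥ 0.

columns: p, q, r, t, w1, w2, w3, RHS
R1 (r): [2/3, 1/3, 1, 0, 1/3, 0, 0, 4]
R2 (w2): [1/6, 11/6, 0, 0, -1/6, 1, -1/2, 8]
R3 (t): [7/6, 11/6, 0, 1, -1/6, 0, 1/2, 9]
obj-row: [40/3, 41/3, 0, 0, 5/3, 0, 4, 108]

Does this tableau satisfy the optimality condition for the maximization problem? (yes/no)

yes

Every obj-row coefficient is ≥ 0, so the tableau is optimal.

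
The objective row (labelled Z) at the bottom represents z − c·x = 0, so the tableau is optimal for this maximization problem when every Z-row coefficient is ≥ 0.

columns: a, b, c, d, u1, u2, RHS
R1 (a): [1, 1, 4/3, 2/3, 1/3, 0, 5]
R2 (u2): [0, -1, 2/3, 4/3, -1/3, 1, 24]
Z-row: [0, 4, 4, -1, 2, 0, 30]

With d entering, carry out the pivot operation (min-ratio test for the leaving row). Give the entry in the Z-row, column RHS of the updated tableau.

75/2

Ratio test on column d — row 1: 5/(2/3) = 15/2; row 2: 24/(4/3) = 18. Minimum is 15/2 at row 1 (a leaves); pivot element 2/3.
Divide row 1 by 2/3; eliminate column d from the other rows.
Z-row update in column RHS: 30 − (-1)·(15/2) = 75/2.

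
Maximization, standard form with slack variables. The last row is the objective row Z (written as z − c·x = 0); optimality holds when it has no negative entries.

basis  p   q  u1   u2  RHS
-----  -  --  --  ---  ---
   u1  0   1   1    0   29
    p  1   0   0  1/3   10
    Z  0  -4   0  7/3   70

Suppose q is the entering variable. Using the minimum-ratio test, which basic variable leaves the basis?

u1

Column q entries and ratios — u1: 29/1 = 29; p: 0 ≤ 0, skip.
Smallest ratio is 29 in the row of u1, so u1 leaves.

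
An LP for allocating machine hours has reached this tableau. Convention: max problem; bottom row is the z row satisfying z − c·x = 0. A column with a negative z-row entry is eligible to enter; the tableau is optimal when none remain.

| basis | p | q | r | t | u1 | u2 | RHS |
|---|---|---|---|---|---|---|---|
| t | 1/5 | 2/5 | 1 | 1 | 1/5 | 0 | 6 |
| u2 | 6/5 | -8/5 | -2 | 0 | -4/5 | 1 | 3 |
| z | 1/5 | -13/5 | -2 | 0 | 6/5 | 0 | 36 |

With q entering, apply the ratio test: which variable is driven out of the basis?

Column q entries and ratios — t: 6/(2/5) = 15; u2: -8/5 ≤ 0, skip.
Smallest ratio is 15 in the row of t, so t leaves.

t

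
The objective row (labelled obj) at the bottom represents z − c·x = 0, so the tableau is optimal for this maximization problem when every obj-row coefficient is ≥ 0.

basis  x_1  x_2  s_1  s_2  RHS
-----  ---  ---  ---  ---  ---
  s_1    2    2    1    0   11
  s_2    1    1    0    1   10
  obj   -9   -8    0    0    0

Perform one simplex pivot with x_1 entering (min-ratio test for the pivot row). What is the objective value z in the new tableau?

99/2

Ratio test on column x_1 — row 1: 11/2 = 11/2; row 2: 10/1 = 10. Minimum is 11/2 at row 1 (s_1 leaves); pivot element 2.
Pivot on row 1; the obj-row RHS becomes 0 − (-9)·(11/2) = 99/2.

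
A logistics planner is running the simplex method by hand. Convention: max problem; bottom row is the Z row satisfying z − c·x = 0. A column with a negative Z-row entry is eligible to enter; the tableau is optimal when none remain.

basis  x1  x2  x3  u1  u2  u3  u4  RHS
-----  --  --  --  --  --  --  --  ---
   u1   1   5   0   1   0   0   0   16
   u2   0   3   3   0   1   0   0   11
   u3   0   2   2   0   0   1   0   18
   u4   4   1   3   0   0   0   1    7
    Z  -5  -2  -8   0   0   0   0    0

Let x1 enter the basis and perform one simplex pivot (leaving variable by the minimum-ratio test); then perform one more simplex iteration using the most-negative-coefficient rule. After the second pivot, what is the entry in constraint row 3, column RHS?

40/3

Ratio test on column x1 — row 1: 16/1 = 16; row 2: entry 0 ≤ 0; row 3: entry 0 ≤ 0; row 4: 7/4 = 7/4. Minimum is 7/4 at row 4 (u4 leaves); pivot element 4.
Divide row 4 by 4; eliminate column x1 from the other rows.
Second iteration: most negative Z-row entry is -17/4 in column x3, so x3 enters.
Ratio test on column x3 — row 1: entry -3/4 ≤ 0; row 2: 11/3 = 11/3; row 3: 18/2 = 9; row 4: (7/4)/(3/4) = 7/3. Minimum is 7/3 at row 4 (x1 leaves); pivot element 3/4.
Divide row 4 by 3/4; eliminate column x3 from the other rows.
After both pivots, the entry at constraint row 3, column RHS is 40/3.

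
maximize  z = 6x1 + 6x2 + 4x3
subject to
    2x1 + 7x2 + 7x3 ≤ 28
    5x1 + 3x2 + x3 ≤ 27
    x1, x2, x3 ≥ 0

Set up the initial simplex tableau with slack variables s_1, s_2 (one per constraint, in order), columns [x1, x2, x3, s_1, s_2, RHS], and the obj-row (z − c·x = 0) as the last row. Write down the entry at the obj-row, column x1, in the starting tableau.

-6

The obj-row carries the negated objective coefficients: the x1 entry is -6.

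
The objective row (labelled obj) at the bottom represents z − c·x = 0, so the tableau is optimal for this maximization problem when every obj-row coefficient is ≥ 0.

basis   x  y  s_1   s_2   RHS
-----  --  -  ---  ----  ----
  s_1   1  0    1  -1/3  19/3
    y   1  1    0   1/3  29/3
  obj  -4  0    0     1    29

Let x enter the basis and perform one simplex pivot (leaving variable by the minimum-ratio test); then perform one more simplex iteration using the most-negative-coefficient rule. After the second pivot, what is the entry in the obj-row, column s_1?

7/2

Ratio test on column x — row 1: (19/3)/1 = 19/3; row 2: (29/3)/1 = 29/3. Minimum is 19/3 at row 1 (s_1 leaves); pivot element 1.
Divide row 1 by 1; eliminate column x from the other rows.
Second iteration: most negative obj-row entry is -1/3 in column s_2, so s_2 enters.
Ratio test on column s_2 — row 1: entry -1/3 ≤ 0; row 2: (10/3)/(2/3) = 5. Minimum is 5 at row 2 (y leaves); pivot element 2/3.
Divide row 2 by 2/3; eliminate column s_2 from the other rows.
After both pivots, the entry at the obj-row, column s_1 is 7/2.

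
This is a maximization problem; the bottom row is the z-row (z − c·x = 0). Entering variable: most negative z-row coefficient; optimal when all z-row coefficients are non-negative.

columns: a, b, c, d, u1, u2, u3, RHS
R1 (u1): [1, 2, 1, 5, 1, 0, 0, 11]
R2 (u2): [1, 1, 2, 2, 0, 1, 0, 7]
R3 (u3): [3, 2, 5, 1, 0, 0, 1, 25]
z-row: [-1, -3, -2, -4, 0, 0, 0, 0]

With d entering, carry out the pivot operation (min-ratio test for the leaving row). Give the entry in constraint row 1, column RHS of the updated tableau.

11/5

Ratio test on column d — row 1: 11/5 = 11/5; row 2: 7/2 = 7/2; row 3: 25/1 = 25. Minimum is 11/5 at row 1 (u1 leaves); pivot element 5.
Divide row 1 by 5; eliminate column d from the other rows.
In the new row 1, the RHS entry is the old entry divided by the pivot: 11/5 = 11/5.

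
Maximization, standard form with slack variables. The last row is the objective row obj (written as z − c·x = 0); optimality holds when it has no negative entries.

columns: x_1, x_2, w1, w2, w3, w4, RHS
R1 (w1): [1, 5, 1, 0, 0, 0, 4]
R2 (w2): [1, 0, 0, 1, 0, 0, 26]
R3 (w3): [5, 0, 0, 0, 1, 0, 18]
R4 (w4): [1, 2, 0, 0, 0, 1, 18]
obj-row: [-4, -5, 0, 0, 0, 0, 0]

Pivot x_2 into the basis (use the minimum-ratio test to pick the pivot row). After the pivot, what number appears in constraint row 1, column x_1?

1/5

Ratio test on column x_2 — row 1: 4/5 = 4/5; row 2: entry 0 ≤ 0; row 3: entry 0 ≤ 0; row 4: 18/2 = 9. Minimum is 4/5 at row 1 (w1 leaves); pivot element 5.
Divide row 1 by 5; eliminate column x_2 from the other rows.
In the new row 1, the x_1 entry is the old entry divided by the pivot: 1/5 = 1/5.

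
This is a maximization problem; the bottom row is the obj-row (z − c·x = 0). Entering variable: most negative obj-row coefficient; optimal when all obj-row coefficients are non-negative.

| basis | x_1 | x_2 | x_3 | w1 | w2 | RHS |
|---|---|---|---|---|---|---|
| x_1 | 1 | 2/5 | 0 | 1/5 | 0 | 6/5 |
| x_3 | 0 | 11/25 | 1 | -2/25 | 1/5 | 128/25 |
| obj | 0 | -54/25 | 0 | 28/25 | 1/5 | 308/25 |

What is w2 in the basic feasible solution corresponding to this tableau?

0

w2 is not in the basis, so in the current basic feasible solution w2 = 0.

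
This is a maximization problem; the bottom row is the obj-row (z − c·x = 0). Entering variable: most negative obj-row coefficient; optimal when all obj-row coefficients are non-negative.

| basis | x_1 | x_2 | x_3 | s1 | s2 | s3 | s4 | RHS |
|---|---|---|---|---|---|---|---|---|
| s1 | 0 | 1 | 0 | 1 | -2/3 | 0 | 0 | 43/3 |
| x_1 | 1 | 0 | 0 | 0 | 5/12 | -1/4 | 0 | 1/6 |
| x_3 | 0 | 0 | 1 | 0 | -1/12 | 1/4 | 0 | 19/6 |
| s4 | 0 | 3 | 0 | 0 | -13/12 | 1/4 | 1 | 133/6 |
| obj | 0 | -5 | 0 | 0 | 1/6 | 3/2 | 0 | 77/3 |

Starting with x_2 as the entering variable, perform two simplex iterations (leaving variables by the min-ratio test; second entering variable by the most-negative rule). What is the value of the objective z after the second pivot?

949/15

Ratio test on column x_2 — row 1: (43/3)/1 = 43/3; row 2: entry 0 ≤ 0; row 3: entry 0 ≤ 0; row 4: (133/6)/3 = 133/18. Minimum is 133/18 at row 4 (s4 leaves); pivot element 3.
Pivot on row 4; the obj-row RHS becomes 77/3 − (-5)·(133/18) = 1127/18.
Next entering variable (most negative obj-row entry -59/36): s2.
Ratio test on column s2 — row 1: entry -11/36 ≤ 0; row 2: (1/6)/(5/12) = 2/5; row 3: entry -1/12 ≤ 0; row 4: entry -13/36 ≤ 0. Minimum is 2/5 at row 2 (x_1 leaves); pivot element 5/12.
After the second pivot the obj-row RHS is 1127/18 − (-59/36)·(2/5) = 949/15.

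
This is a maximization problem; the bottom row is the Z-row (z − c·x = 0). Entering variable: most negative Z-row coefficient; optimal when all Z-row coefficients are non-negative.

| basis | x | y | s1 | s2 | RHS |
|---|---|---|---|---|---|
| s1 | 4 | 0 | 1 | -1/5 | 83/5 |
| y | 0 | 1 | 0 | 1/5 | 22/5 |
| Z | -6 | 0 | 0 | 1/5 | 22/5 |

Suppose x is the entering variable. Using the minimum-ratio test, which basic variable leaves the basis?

Column x entries and ratios — s1: (83/5)/4 = 83/20; y: 0 ≤ 0, skip.
Smallest ratio is 83/20 in the row of s1, so s1 leaves.

s1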